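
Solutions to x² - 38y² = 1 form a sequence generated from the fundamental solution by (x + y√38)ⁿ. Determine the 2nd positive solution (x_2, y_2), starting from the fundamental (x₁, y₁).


Step 1: Find the fundamental solution (x₁, y₁) of x² - 38y² = 1.
  Expand √38 as a continued fraction. a₀ = ⌊√38⌋ = 6; iterate m_{k+1} = d_k·a_k − m_k, d_{k+1} = (38 − m_{k+1}²)/d_k, a_{k+1} = ⌊(a₀ + m_{k+1})/d_{k+1}⌋ (starting m₀ = 0, d₀ = 1), with convergents p_k = a_k·p_{k-1} + p_{k-2}, q_k = a_k·q_{k-1} + q_{k-2} (p₋₁ = 1, q₋₁ = 0):
  k = 0: a₀ = 6; p₀/q₀ = 6/1; p₀² − 38·q₀² = 36 − 38 = -2.
  k = 1: m = 6, d = 2, a = ⌊(6 + 6)/2⌋ = 6; p/q = (6·6 + 1)/(6·1 + 0) = 37/6; p² − 38·q² = 1369 − 1368 = 1.
  The first convergent with p² − 38·q² = 1 gives the fundamental solution (x₁, y₁) = (37, 6).
Step 2: Apply the recurrence (x_{n+1}, y_{n+1}) = (x₁x_n + 38y₁y_n, x₁y_n + y₁x_n) repeatedly.
  From (x_1, y_1) = (37, 6): x_2 = 37·37 + 38·6·6 = 2737; y_2 = 37·6 + 6·37 = 444.
Step 3: Verify x_2² - 38·y_2² = 7491169 - 7491168 = 1 (should be 1). ✓

(x_1, y_1) = (37, 6); (x_2, y_2) = (2737, 444).


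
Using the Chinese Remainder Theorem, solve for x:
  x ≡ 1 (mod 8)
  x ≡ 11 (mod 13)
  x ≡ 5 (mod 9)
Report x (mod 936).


Moduli 8, 13, 9 are pairwise coprime; by CRT there is a unique solution modulo M = 8 · 13 · 9 = 936.
Solve pairwise, accumulating the modulus:
  Start with x ≡ 1 (mod 8).
  Combine with x ≡ 11 (mod 13): since gcd(8, 13) = 1, we get a unique residue mod 104.
    Write x = 1 + 8·t and substitute into x ≡ 11 (mod 13): 8·t ≡ 11 − 1 = 10 (mod 13).
    The inverse of 8 mod 13 is 5 (since 8·5 = 40 = 3·13 + 1), so t ≡ 5·10 = 50 ≡ 11 (mod 13).
    Then x = 1 + 8·11 = 89, valid modulo lcm(8, 13) = 104: x ≡ 89 (mod 104).
  Combine with x ≡ 5 (mod 9): since gcd(104, 9) = 1, we get a unique residue mod 936.
    Write x = 89 + 104·t and substitute into x ≡ 5 (mod 9): 104·t ≡ 5 − 89 = -84 (mod 9).
    Reduce coefficients mod 9: 5·t ≡ 6 (mod 9).
    The inverse of 5 mod 9 is 2 (since 5·2 = 10 = 1·9 + 1), so t ≡ 2·6 = 12 ≡ 3 (mod 9).
    Then x = 89 + 104·3 = 401, valid modulo lcm(104, 9) = 936: x ≡ 401 (mod 936).
Verify: 401 mod 8 = 1 ✓, 401 mod 13 = 11 ✓, 401 mod 9 = 5 ✓.

x ≡ 401 (mod 936).


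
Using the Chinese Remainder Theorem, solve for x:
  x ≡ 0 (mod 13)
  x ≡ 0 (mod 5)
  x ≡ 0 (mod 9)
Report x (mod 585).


Moduli 13, 5, 9 are pairwise coprime; by CRT there is a unique solution modulo M = 13 · 5 · 9 = 585.
Solve pairwise, accumulating the modulus:
  Start with x ≡ 0 (mod 13).
  Combine with x ≡ 0 (mod 5): since gcd(13, 5) = 1, we get a unique residue mod 65.
    Write x = 0 + 13·t and substitute into x ≡ 0 (mod 5): 13·t ≡ 0 − 0 = 0 (mod 5).
    Reduce coefficients mod 5: 3·t ≡ 0 (mod 5).
    The inverse of 3 mod 5 is 2 (since 3·2 = 6 = 1·5 + 1), so t ≡ 2·0 = 0 ≡ 0 (mod 5).
    Then x = 0 + 13·0 = 0, valid modulo lcm(13, 5) = 65: x ≡ 0 (mod 65).
  Combine with x ≡ 0 (mod 9): since gcd(65, 9) = 1, we get a unique residue mod 585.
    Write x = 0 + 65·t and substitute into x ≡ 0 (mod 9): 65·t ≡ 0 − 0 = 0 (mod 9).
    Reduce coefficients mod 9: 2·t ≡ 0 (mod 9).
    The inverse of 2 mod 9 is 5 (since 2·5 = 10 = 1·9 + 1), so t ≡ 5·0 = 0 ≡ 0 (mod 9).
    Then x = 0 + 65·0 = 0, valid modulo lcm(65, 9) = 585: x ≡ 0 (mod 585).
Verify: 0 mod 13 = 0 ✓, 0 mod 5 = 0 ✓, 0 mod 9 = 0 ✓.

x ≡ 0 (mod 585).


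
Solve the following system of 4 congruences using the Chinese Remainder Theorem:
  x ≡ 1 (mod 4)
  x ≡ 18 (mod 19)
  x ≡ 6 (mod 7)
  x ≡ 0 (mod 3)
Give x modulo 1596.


Product of moduli M = 4 · 19 · 7 · 3 = 1596.
Merge one congruence at a time:
  Start: x ≡ 1 (mod 4).
  Combine with x ≡ 18 (mod 19); new modulus lcm = 76.
    Write x = 1 + 4·t and substitute into x ≡ 18 (mod 19): 4·t ≡ 18 − 1 = 17 (mod 19).
    The inverse of 4 mod 19 is 5 (since 4·5 = 20 = 1·19 + 1), so t ≡ 5·17 = 85 ≡ 9 (mod 19).
    Then x = 1 + 4·9 = 37, valid modulo lcm(4, 19) = 76: x ≡ 37 (mod 76).
  Combine with x ≡ 6 (mod 7); new modulus lcm = 532.
    Write x = 37 + 76·t and substitute into x ≡ 6 (mod 7): 76·t ≡ 6 − 37 = -31 (mod 7).
    Reduce coefficients mod 7: 6·t ≡ 4 (mod 7).
    The inverse of 6 mod 7 is 6 (since 6·6 = 36 = 5·7 + 1), so t ≡ 6·4 = 24 ≡ 3 (mod 7).
    Then x = 37 + 76·3 = 265, valid modulo lcm(76, 7) = 532: x ≡ 265 (mod 532).
  Combine with x ≡ 0 (mod 3); new modulus lcm = 1596.
    Write x = 265 + 532·t and substitute into x ≡ 0 (mod 3): 532·t ≡ 0 − 265 = -265 (mod 3).
    Reduce coefficients mod 3: 1·t ≡ 2 (mod 3).
    So t ≡ 2 (mod 3).
    Then x = 265 + 532·2 = 1329, valid modulo lcm(532, 3) = 1596: x ≡ 1329 (mod 1596).
Verify against each original: 1329 mod 4 = 1, 1329 mod 19 = 18, 1329 mod 7 = 6, 1329 mod 3 = 0.

x ≡ 1329 (mod 1596).


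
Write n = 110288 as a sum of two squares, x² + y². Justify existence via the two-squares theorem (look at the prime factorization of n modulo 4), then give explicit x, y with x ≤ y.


Step 1: Factor n = 110288 = 2^4 · 61 · 113.
Step 2: Check the mod-4 condition on each prime factor: 2 = 2 (special); 61 ≡ 1 (mod 4), exponent 1; 113 ≡ 1 (mod 4), exponent 1.
All primes ≡ 3 (mod 4) appear to even exponent (or don't appear), so by the two-squares theorem n IS expressible as a sum of two squares.
Step 3: Build a representation. Group n = k² · m with k = 4 and m = 61 · 113 = 6893 (a product of primes ≡ 1 (mod 4)); a representation of m scales to one of n via (k·x)² + (k·y)² = k²(x² + y²). Each prime p ≡ 1 (mod 4) is itself a sum of two squares; find a² by testing p − a² for a perfect square:
  61: 61 − 1² = 60, 61 − 2² = 57, 61 − 3² = 52, 61 − 4² = 45, 61 − 5² = 36 = 6² ⇒ 61 = 5² + 6².
  113: 113 − 1² = 112, 113 − 2² = 109, 113 − 3² = 104, 113 − 4² = 97, 113 − 5² = 88, 113 − 6² = 77, 113 − 7² = 64 = 8² ⇒ 113 = 7² + 8².
  Combine using the Brahmagupta–Fibonacci identity (a² + b²)(c² + d²) = (ac − bd)² + (ad + bc)² = (ac + bd)² + (ad − bc)²:
  61 · 113 = 6893: from (5² + 6²)(7² + 8²), take (5·7 − 6·8, 5·8 + 6·7) = (35 − 48, 40 + 42) = (-13, 82); dropping signs (only squares matter) gives (13, 82); check 13² + 82² = 169 + 6724 = 6893 ✓.
  Scale by k = 4: (4·13, 4·82) = (52, 328).
Step 4: Order so x ≤ y and verify: 52² + 328² = 2704 + 107584 = 110288 = n. ✓

n = 110288 = 52² + 328² (one valid representation with x ≤ y).


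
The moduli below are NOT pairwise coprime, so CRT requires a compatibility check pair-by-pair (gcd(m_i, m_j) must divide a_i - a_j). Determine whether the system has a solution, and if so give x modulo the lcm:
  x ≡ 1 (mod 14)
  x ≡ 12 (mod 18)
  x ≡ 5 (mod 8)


Moduli 14, 18, 8 are not pairwise coprime, so CRT works modulo lcm(m_i) when all pairwise compatibility conditions hold.
Pairwise compatibility: gcd(m_i, m_j) must divide a_i - a_j for every pair.
Merge one congruence at a time:
  Start: x ≡ 1 (mod 14).
  Combine with x ≡ 12 (mod 18): gcd(14, 18) = 2, and 12 - 1 = 11 is NOT divisible by 2.
    ⇒ system is inconsistent (no integer solution).

No solution (the system is inconsistent).


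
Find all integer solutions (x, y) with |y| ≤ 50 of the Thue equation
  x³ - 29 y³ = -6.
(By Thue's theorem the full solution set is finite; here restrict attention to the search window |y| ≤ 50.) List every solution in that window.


The equation is x³ - 29y³ = -6. For fixed y, x³ = 29·y³ − 6, so a solution requires the RHS to be a perfect cube.
Strategy: iterate y from -50 to 50, compute RHS = 29·y³ − 6, and check whether it is a (positive or negative) perfect cube.
Check small values of y:
  y = 0: RHS = -6 is not a perfect cube.
  y = 1: RHS = 23 is not a perfect cube.
  y = -1: RHS = -35 is not a perfect cube.
  y = 2: RHS = 226 is not a perfect cube.
  y = -2: RHS = -238 is not a perfect cube.
  y = 3: RHS = 777 is not a perfect cube.
  y = -3: RHS = -789 is not a perfect cube.
Continuing the search up to |y| = 50 finds no solutions either.
No (x, y) in the scanned range satisfies the equation.

No integer solutions with |y| ≤ 50.


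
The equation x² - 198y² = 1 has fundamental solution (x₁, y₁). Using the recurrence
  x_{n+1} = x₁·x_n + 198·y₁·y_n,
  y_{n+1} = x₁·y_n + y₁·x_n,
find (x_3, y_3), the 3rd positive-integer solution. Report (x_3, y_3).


Step 1: Find the fundamental solution (x₁, y₁) of x² - 198y² = 1.
  Expand √198 as a continued fraction. a₀ = ⌊√198⌋ = 14; iterate m_{k+1} = d_k·a_k − m_k, d_{k+1} = (198 − m_{k+1}²)/d_k, a_{k+1} = ⌊(a₀ + m_{k+1})/d_{k+1}⌋ (starting m₀ = 0, d₀ = 1), with convergents p_k = a_k·p_{k-1} + p_{k-2}, q_k = a_k·q_{k-1} + q_{k-2} (p₋₁ = 1, q₋₁ = 0):
  k = 0: a₀ = 14; p₀/q₀ = 14/1; p₀² − 198·q₀² = 196 − 198 = -2.
  k = 1: m = 14, d = 2, a = ⌊(14 + 14)/2⌋ = 14; p/q = (14·14 + 1)/(14·1 + 0) = 197/14; p² − 198·q² = 38809 − 38808 = 1.
  The first convergent with p² − 198·q² = 1 gives the fundamental solution (x₁, y₁) = (197, 14).
Step 2: Apply the recurrence (x_{n+1}, y_{n+1}) = (x₁x_n + 198y₁y_n, x₁y_n + y₁x_n) repeatedly.
  From (x_1, y_1) = (197, 14): x_2 = 197·197 + 198·14·14 = 77617; y_2 = 197·14 + 14·197 = 5516.
  From (x_2, y_2) = (77617, 5516): x_3 = 197·77617 + 198·14·5516 = 30580901; y_3 = 197·5516 + 14·77617 = 2173290.
Step 3: Verify x_3² - 198·y_3² = 935191505971801 - 935191505971800 = 1 (should be 1). ✓

(x_1, y_1) = (197, 14); (x_3, y_3) = (30580901, 2173290).


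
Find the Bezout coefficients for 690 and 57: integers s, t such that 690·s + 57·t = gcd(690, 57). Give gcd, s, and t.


Euclidean algorithm on (690, 57) — divide until remainder is 0:
  690 = 12 · 57 + 6
  57 = 9 · 6 + 3
  6 = 2 · 3 + 0
gcd(690, 57) = 3.
Track Bezout coefficients alongside the remainders: start with r₀ = 690 = a·1 + b·0 (s = 1, t = 0) and r₁ = 57 = a·0 + b·1 (s = 0, t = 1); each new remainder r_{k+1} = r_{k-1} − q_k·r_k inherits s_{k+1} = s_{k-1} − q_k·s_k, t_{k+1} = t_{k-1} − q_k·t_k, so r_k = a·s_k + b·t_k at every step:
  q = 12: r = 6, s = 1 − 12·0 = 1, t = 0 − 12·1 = -12  (check: 690·1 + 57·(-12) = 6)
  q = 9: r = 3, s = 0 − 9·1 = -9, t = 1 − 9·(-12) = 109  (check: 690·(-9) + 57·109 = 3)
The row with r = 3 (the gcd) gives the Bezout coefficients s = -9, t = 109.
Result: 690 · (-9) + 57 · (109) = 3.

gcd(690, 57) = 3; s = -9, t = 109 (check: 690·(-9) + 57·109 = 3).


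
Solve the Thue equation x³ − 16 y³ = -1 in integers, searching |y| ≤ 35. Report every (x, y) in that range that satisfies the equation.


The equation is x³ - 16y³ = -1. For fixed y, x³ = 16·y³ − 1, so a solution requires the RHS to be a perfect cube.
Strategy: iterate y from -35 to 35, compute RHS = 16·y³ − 1, and check whether it is a (positive or negative) perfect cube.
Check small values of y:
  y = 0: RHS = -1 = (-1)³ ⇒ x = -1 works.
  y = 1: RHS = 15 is not a perfect cube.
  y = -1: RHS = -17 is not a perfect cube.
  y = 2: RHS = 127 is not a perfect cube.
  y = -2: RHS = -129 is not a perfect cube.
  y = 3: RHS = 431 is not a perfect cube.
  y = -3: RHS = -433 is not a perfect cube.
Continuing the search up to |y| = 35 finds no further solutions beyond those listed.
Collected solutions: (-1, 0).

Solutions (with |y| ≤ 35): (-1, 0).


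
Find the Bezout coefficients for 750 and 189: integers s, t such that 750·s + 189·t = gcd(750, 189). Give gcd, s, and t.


Euclidean algorithm on (750, 189) — divide until remainder is 0:
  750 = 3 · 189 + 183
  189 = 1 · 183 + 6
  183 = 30 · 6 + 3
  6 = 2 · 3 + 0
gcd(750, 189) = 3.
Track Bezout coefficients alongside the remainders: start with r₀ = 750 = a·1 + b·0 (s = 1, t = 0) and r₁ = 189 = a·0 + b·1 (s = 0, t = 1); each new remainder r_{k+1} = r_{k-1} − q_k·r_k inherits s_{k+1} = s_{k-1} − q_k·s_k, t_{k+1} = t_{k-1} − q_k·t_k, so r_k = a·s_k + b·t_k at every step:
  q = 3: r = 183, s = 1 − 3·0 = 1, t = 0 − 3·1 = -3  (check: 750·1 + 189·(-3) = 183)
  q = 1: r = 6, s = 0 − 1·1 = -1, t = 1 − 1·(-3) = 4  (check: 750·(-1) + 189·4 = 6)
  q = 30: r = 3, s = 1 − 30·(-1) = 31, t = -3 − 30·4 = -123  (check: 750·31 + 189·(-123) = 3)
The row with r = 3 (the gcd) gives the Bezout coefficients s = 31, t = -123.
Result: 750 · (31) + 189 · (-123) = 3.

gcd(750, 189) = 3; s = 31, t = -123 (check: 750·31 + 189·(-123) = 3).


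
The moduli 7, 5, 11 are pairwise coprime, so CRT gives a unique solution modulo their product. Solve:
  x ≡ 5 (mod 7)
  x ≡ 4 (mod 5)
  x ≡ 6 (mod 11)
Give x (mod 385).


Moduli 7, 5, 11 are pairwise coprime; by CRT there is a unique solution modulo M = 7 · 5 · 11 = 385.
Solve pairwise, accumulating the modulus:
  Start with x ≡ 5 (mod 7).
  Combine with x ≡ 4 (mod 5): since gcd(7, 5) = 1, we get a unique residue mod 35.
    Write x = 5 + 7·t and substitute into x ≡ 4 (mod 5): 7·t ≡ 4 − 5 = -1 (mod 5).
    Reduce coefficients mod 5: 2·t ≡ 4 (mod 5).
    The inverse of 2 mod 5 is 3 (since 2·3 = 6 = 1·5 + 1), so t ≡ 3·4 = 12 ≡ 2 (mod 5).
    Then x = 5 + 7·2 = 19, valid modulo lcm(7, 5) = 35: x ≡ 19 (mod 35).
  Combine with x ≡ 6 (mod 11): since gcd(35, 11) = 1, we get a unique residue mod 385.
    Write x = 19 + 35·t and substitute into x ≡ 6 (mod 11): 35·t ≡ 6 − 19 = -13 (mod 11).
    Reduce coefficients mod 11: 2·t ≡ 9 (mod 11).
    The inverse of 2 mod 11 is 6 (since 2·6 = 12 = 1·11 + 1), so t ≡ 6·9 = 54 ≡ 10 (mod 11).
    Then x = 19 + 35·10 = 369, valid modulo lcm(35, 11) = 385: x ≡ 369 (mod 385).
Verify: 369 mod 7 = 5 ✓, 369 mod 5 = 4 ✓, 369 mod 11 = 6 ✓.

x ≡ 369 (mod 385).


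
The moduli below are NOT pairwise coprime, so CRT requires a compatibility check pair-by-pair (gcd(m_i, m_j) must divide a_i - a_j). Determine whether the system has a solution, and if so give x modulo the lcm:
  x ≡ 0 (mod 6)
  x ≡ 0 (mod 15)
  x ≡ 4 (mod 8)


Moduli 6, 15, 8 are not pairwise coprime, so CRT works modulo lcm(m_i) when all pairwise compatibility conditions hold.
Pairwise compatibility: gcd(m_i, m_j) must divide a_i - a_j for every pair.
Merge one congruence at a time:
  Start: x ≡ 0 (mod 6).
  Combine with x ≡ 0 (mod 15): gcd(6, 15) = 3; 0 - 0 = 0, which IS divisible by 3, so compatible.
    Write x = 0 + 6·t and substitute into x ≡ 0 (mod 15): 6·t ≡ 0 − 0 = 0 (mod 15).
    Divide the congruence (and modulus) by g = 3: 2·t ≡ 0 (mod 5).
    The inverse of 2 mod 5 is 3 (since 2·3 = 6 = 1·5 + 1), so t ≡ 3·0 = 0 ≡ 0 (mod 5).
    Then x = 0 + 6·0 = 0, valid modulo lcm(6, 15) = 30: x ≡ 0 (mod 30).
  Combine with x ≡ 4 (mod 8): gcd(30, 8) = 2; 4 - 0 = 4, which IS divisible by 2, so compatible.
    Write x = 0 + 30·t and substitute into x ≡ 4 (mod 8): 30·t ≡ 4 − 0 = 4 (mod 8).
    Divide the congruence (and modulus) by g = 2: 15·t ≡ 2 (mod 4).
    Reduce coefficients mod 4: 3·t ≡ 2 (mod 4).
    The inverse of 3 mod 4 is 3 (since 3·3 = 9 = 2·4 + 1), so t ≡ 3·2 = 6 ≡ 2 (mod 4).
    Then x = 0 + 30·2 = 60, valid modulo lcm(30, 8) = 120: x ≡ 60 (mod 120).
Verify: 60 mod 6 = 0, 60 mod 15 = 0, 60 mod 8 = 4.

x ≡ 60 (mod 120).


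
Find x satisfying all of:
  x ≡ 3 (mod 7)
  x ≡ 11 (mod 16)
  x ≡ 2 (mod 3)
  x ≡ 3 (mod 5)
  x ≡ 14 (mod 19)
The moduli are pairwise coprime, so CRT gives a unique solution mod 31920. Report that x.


Product of moduli M = 7 · 16 · 3 · 5 · 19 = 31920.
Merge one congruence at a time:
  Start: x ≡ 3 (mod 7).
  Combine with x ≡ 11 (mod 16); new modulus lcm = 112.
    Write x = 3 + 7·t and substitute into x ≡ 11 (mod 16): 7·t ≡ 11 − 3 = 8 (mod 16).
    The inverse of 7 mod 16 is 7 (since 7·7 = 49 = 3·16 + 1), so t ≡ 7·8 = 56 ≡ 8 (mod 16).
    Then x = 3 + 7·8 = 59, valid modulo lcm(7, 16) = 112: x ≡ 59 (mod 112).
  Combine with x ≡ 2 (mod 3); new modulus lcm = 336.
    Write x = 59 + 112·t and substitute into x ≡ 2 (mod 3): 112·t ≡ 2 − 59 = -57 (mod 3).
    Reduce coefficients mod 3: 1·t ≡ 0 (mod 3).
    So t ≡ 0 (mod 3).
    Then x = 59 + 112·0 = 59, valid modulo lcm(112, 3) = 336: x ≡ 59 (mod 336).
  Combine with x ≡ 3 (mod 5); new modulus lcm = 1680.
    Write x = 59 + 336·t and substitute into x ≡ 3 (mod 5): 336·t ≡ 3 − 59 = -56 (mod 5).
    Reduce coefficients mod 5: 1·t ≡ 4 (mod 5).
    So t ≡ 4 (mod 5).
    Then x = 59 + 336·4 = 1403, valid modulo lcm(336, 5) = 1680: x ≡ 1403 (mod 1680).
  Combine with x ≡ 14 (mod 19); new modulus lcm = 31920.
    Write x = 1403 + 1680·t and substitute into x ≡ 14 (mod 19): 1680·t ≡ 14 − 1403 = -1389 (mod 19).
    Reduce coefficients mod 19: 8·t ≡ 17 (mod 19).
    The inverse of 8 mod 19 is 12 (since 8·12 = 96 = 5·19 + 1), so t ≡ 12·17 = 204 ≡ 14 (mod 19).
    Then x = 1403 + 1680·14 = 24923, valid modulo lcm(1680, 19) = 31920: x ≡ 24923 (mod 31920).
Verify against each original: 24923 mod 7 = 3, 24923 mod 16 = 11, 24923 mod 3 = 2, 24923 mod 5 = 3, 24923 mod 19 = 14.

x ≡ 24923 (mod 31920).


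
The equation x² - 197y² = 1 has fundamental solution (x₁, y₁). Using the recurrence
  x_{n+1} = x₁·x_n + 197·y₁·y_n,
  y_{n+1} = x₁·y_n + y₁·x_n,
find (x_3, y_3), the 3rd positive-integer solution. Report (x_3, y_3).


Step 1: Find the fundamental solution (x₁, y₁) of x² - 197y² = 1.
  Expand √197 as a continued fraction. a₀ = ⌊√197⌋ = 14; iterate m_{k+1} = d_k·a_k − m_k, d_{k+1} = (197 − m_{k+1}²)/d_k, a_{k+1} = ⌊(a₀ + m_{k+1})/d_{k+1}⌋ (starting m₀ = 0, d₀ = 1), with convergents p_k = a_k·p_{k-1} + p_{k-2}, q_k = a_k·q_{k-1} + q_{k-2} (p₋₁ = 1, q₋₁ = 0):
  k = 0: a₀ = 14; p₀/q₀ = 14/1; p₀² − 197·q₀² = 196 − 197 = -1.
  k = 1: m = 14, d = 1, a = ⌊(14 + 14)/1⌋ = 28; p/q = (28·14 + 1)/(28·1 + 0) = 393/28; p² − 197·q² = 154449 − 154448 = 1.
  The first convergent with p² − 197·q² = 1 gives the fundamental solution (x₁, y₁) = (393, 28).
Step 2: Apply the recurrence (x_{n+1}, y_{n+1}) = (x₁x_n + 197y₁y_n, x₁y_n + y₁x_n) repeatedly.
  From (x_1, y_1) = (393, 28): x_2 = 393·393 + 197·28·28 = 308897; y_2 = 393·28 + 28·393 = 22008.
  From (x_2, y_2) = (308897, 22008): x_3 = 393·308897 + 197·28·22008 = 242792649; y_3 = 393·22008 + 28·308897 = 17298260.
Step 3: Verify x_3² - 197·y_3² = 58948270408437201 - 58948270408437200 = 1 (should be 1). ✓

(x_1, y_1) = (393, 28); (x_3, y_3) = (242792649, 17298260).


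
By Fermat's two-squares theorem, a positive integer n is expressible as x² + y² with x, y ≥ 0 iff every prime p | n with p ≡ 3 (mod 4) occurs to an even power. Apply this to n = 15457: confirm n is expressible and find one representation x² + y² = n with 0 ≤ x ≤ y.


Step 1: Factor n = 15457 = 13 · 29 · 41.
Step 2: Check the mod-4 condition on each prime factor: 13 ≡ 1 (mod 4), exponent 1; 29 ≡ 1 (mod 4), exponent 1; 41 ≡ 1 (mod 4), exponent 1.
All primes ≡ 3 (mod 4) appear to even exponent (or don't appear), so by the two-squares theorem n IS expressible as a sum of two squares.
Step 3: Build a representation. Here n = 13 · 29 · 41 is a product of primes ≡ 1 (mod 4). Each prime p ≡ 1 (mod 4) is itself a sum of two squares; find a² by testing p − a² for a perfect square:
  13: 13 − 1² = 12, 13 − 2² = 9 = 3² ⇒ 13 = 2² + 3².
  29: 29 − 1² = 28, 29 − 2² = 25 = 5² ⇒ 29 = 2² + 5².
  41: 41 − 1² = 40, 41 − 2² = 37, 41 − 3² = 32, 41 − 4² = 25 = 5² ⇒ 41 = 4² + 5².
  Combine using the Brahmagupta–Fibonacci identity (a² + b²)(c² + d²) = (ac − bd)² + (ad + bc)² = (ac + bd)² + (ad − bc)²:
  13 · 29 = 377: from (2² + 3²)(2² + 5²), take (2·2 − 3·5, 2·5 + 3·2) = (4 − 15, 10 + 6) = (-11, 16); dropping signs (only squares matter) gives (11, 16); check 11² + 16² = 121 + 256 = 377 ✓.
  377 · 41 = 15457: from (11² + 16²)(4² + 5²), take (11·4 − 16·5, 11·5 + 16·4) = (44 − 80, 55 + 64) = (-36, 119); dropping signs (only squares matter) gives (36, 119); check 36² + 119² = 1296 + 14161 = 15457 ✓.
Step 4: Order so x ≤ y and verify: 36² + 119² = 1296 + 14161 = 15457 = n. ✓

n = 15457 = 36² + 119² (one valid representation with x ≤ y).


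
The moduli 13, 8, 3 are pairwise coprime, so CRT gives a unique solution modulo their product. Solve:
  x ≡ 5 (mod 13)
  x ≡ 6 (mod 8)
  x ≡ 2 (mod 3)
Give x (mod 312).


Moduli 13, 8, 3 are pairwise coprime; by CRT there is a unique solution modulo M = 13 · 8 · 3 = 312.
Solve pairwise, accumulating the modulus:
  Start with x ≡ 5 (mod 13).
  Combine with x ≡ 6 (mod 8): since gcd(13, 8) = 1, we get a unique residue mod 104.
    Write x = 5 + 13·t and substitute into x ≡ 6 (mod 8): 13·t ≡ 6 − 5 = 1 (mod 8).
    Reduce coefficients mod 8: 5·t ≡ 1 (mod 8).
    The inverse of 5 mod 8 is 5 (since 5·5 = 25 = 3·8 + 1), so t ≡ 5·1 = 5 ≡ 5 (mod 8).
    Then x = 5 + 13·5 = 70, valid modulo lcm(13, 8) = 104: x ≡ 70 (mod 104).
  Combine with x ≡ 2 (mod 3): since gcd(104, 3) = 1, we get a unique residue mod 312.
    Write x = 70 + 104·t and substitute into x ≡ 2 (mod 3): 104·t ≡ 2 − 70 = -68 (mod 3).
    Reduce coefficients mod 3: 2·t ≡ 1 (mod 3).
    The inverse of 2 mod 3 is 2 (since 2·2 = 4 = 1·3 + 1), so t ≡ 2·1 = 2 ≡ 2 (mod 3).
    Then x = 70 + 104·2 = 278, valid modulo lcm(104, 3) = 312: x ≡ 278 (mod 312).
Verify: 278 mod 13 = 5 ✓, 278 mod 8 = 6 ✓, 278 mod 3 = 2 ✓.

x ≡ 278 (mod 312).


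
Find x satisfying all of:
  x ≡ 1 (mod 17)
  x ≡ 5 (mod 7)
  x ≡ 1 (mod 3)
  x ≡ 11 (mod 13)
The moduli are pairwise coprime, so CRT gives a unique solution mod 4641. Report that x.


Product of moduli M = 17 · 7 · 3 · 13 = 4641.
Merge one congruence at a time:
  Start: x ≡ 1 (mod 17).
  Combine with x ≡ 5 (mod 7); new modulus lcm = 119.
    Write x = 1 + 17·t and substitute into x ≡ 5 (mod 7): 17·t ≡ 5 − 1 = 4 (mod 7).
    Reduce coefficients mod 7: 3·t ≡ 4 (mod 7).
    The inverse of 3 mod 7 is 5 (since 3·5 = 15 = 2·7 + 1), so t ≡ 5·4 = 20 ≡ 6 (mod 7).
    Then x = 1 + 17·6 = 103, valid modulo lcm(17, 7) = 119: x ≡ 103 (mod 119).
  Combine with x ≡ 1 (mod 3); new modulus lcm = 357.
    Write x = 103 + 119·t and substitute into x ≡ 1 (mod 3): 119·t ≡ 1 − 103 = -102 (mod 3).
    Reduce coefficients mod 3: 2·t ≡ 0 (mod 3).
    The inverse of 2 mod 3 is 2 (since 2·2 = 4 = 1·3 + 1), so t ≡ 2·0 = 0 ≡ 0 (mod 3).
    Then x = 103 + 119·0 = 103, valid modulo lcm(119, 3) = 357: x ≡ 103 (mod 357).
  Combine with x ≡ 11 (mod 13); new modulus lcm = 4641.
    Write x = 103 + 357·t and substitute into x ≡ 11 (mod 13): 357·t ≡ 11 − 103 = -92 (mod 13).
    Reduce coefficients mod 13: 6·t ≡ 12 (mod 13).
    The inverse of 6 mod 13 is 11 (since 6·11 = 66 = 5·13 + 1), so t ≡ 11·12 = 132 ≡ 2 (mod 13).
    Then x = 103 + 357·2 = 817, valid modulo lcm(357, 13) = 4641: x ≡ 817 (mod 4641).
Verify against each original: 817 mod 17 = 1, 817 mod 7 = 5, 817 mod 3 = 1, 817 mod 13 = 11.

x ≡ 817 (mod 4641).


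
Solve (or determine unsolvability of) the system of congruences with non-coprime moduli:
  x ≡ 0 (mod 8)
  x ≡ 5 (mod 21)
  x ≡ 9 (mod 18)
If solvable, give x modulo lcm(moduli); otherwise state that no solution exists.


Moduli 8, 21, 18 are not pairwise coprime, so CRT works modulo lcm(m_i) when all pairwise compatibility conditions hold.
Pairwise compatibility: gcd(m_i, m_j) must divide a_i - a_j for every pair.
Merge one congruence at a time:
  Start: x ≡ 0 (mod 8).
  Combine with x ≡ 5 (mod 21): gcd(8, 21) = 1; 5 - 0 = 5, which IS divisible by 1, so compatible.
    Write x = 0 + 8·t and substitute into x ≡ 5 (mod 21): 8·t ≡ 5 − 0 = 5 (mod 21).
    The inverse of 8 mod 21 is 8 (since 8·8 = 64 = 3·21 + 1), so t ≡ 8·5 = 40 ≡ 19 (mod 21).
    Then x = 0 + 8·19 = 152, valid modulo lcm(8, 21) = 168: x ≡ 152 (mod 168).
  Combine with x ≡ 9 (mod 18): gcd(168, 18) = 6, and 9 - 152 = -143 is NOT divisible by 6.
    ⇒ system is inconsistent (no integer solution).

No solution (the system is inconsistent).


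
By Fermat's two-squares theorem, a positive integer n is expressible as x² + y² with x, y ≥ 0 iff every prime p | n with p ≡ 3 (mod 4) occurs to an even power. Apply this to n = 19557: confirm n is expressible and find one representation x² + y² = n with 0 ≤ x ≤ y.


Step 1: Factor n = 19557 = 3^2 · 41 · 53.
Step 2: Check the mod-4 condition on each prime factor: 3 ≡ 3 (mod 4), exponent 2 (must be even); 41 ≡ 1 (mod 4), exponent 1; 53 ≡ 1 (mod 4), exponent 1.
All primes ≡ 3 (mod 4) appear to even exponent (or don't appear), so by the two-squares theorem n IS expressible as a sum of two squares.
Step 3: Build a representation. Group n = k² · m with k = 3 and m = 41 · 53 = 2173 (a product of primes ≡ 1 (mod 4)); a representation of m scales to one of n via (k·x)² + (k·y)² = k²(x² + y²). Each prime p ≡ 1 (mod 4) is itself a sum of two squares; find a² by testing p − a² for a perfect square:
  41: 41 − 1² = 40, 41 − 2² = 37, 41 − 3² = 32, 41 − 4² = 25 = 5² ⇒ 41 = 4² + 5².
  53: 53 − 1² = 52, 53 − 2² = 49 = 7² ⇒ 53 = 2² + 7².
  Combine using the Brahmagupta–Fibonacci identity (a² + b²)(c² + d²) = (ac − bd)² + (ad + bc)² = (ac + bd)² + (ad − bc)²:
  41 · 53 = 2173: from (4² + 5²)(2² + 7²), take (4·2 − 5·7, 4·7 + 5·2) = (8 − 35, 28 + 10) = (-27, 38); dropping signs (only squares matter) gives (27, 38); check 27² + 38² = 729 + 1444 = 2173 ✓.
  Scale by k = 3: (3·27, 3·38) = (81, 114).
Step 4: Order so x ≤ y and verify: 81² + 114² = 6561 + 12996 = 19557 = n. ✓

n = 19557 = 81² + 114² (one valid representation with x ≤ y).


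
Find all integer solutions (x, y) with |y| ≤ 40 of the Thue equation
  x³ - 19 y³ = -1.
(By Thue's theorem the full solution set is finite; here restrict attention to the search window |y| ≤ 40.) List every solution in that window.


The equation is x³ - 19y³ = -1. For fixed y, x³ = 19·y³ − 1, so a solution requires the RHS to be a perfect cube.
Strategy: iterate y from -40 to 40, compute RHS = 19·y³ − 1, and check whether it is a (positive or negative) perfect cube.
Check small values of y:
  y = 0: RHS = -1 = (-1)³ ⇒ x = -1 works.
  y = 1: RHS = 18 is not a perfect cube.
  y = -1: RHS = -20 is not a perfect cube.
  y = 2: RHS = 151 is not a perfect cube.
  y = -2: RHS = -153 is not a perfect cube.
  y = 3: RHS = 512 = (8)³ ⇒ x = 8 works.
  y = -3: RHS = -514 is not a perfect cube.
Continuing the search up to |y| = 40 finds no further solutions beyond those listed.
Collected solutions: (-1, 0), (8, 3).

Solutions (with |y| ≤ 40): (-1, 0), (8, 3).


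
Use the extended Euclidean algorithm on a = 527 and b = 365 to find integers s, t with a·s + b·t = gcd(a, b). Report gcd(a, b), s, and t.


Euclidean algorithm on (527, 365) — divide until remainder is 0:
  527 = 1 · 365 + 162
  365 = 2 · 162 + 41
  162 = 3 · 41 + 39
  41 = 1 · 39 + 2
  39 = 19 · 2 + 1
  2 = 2 · 1 + 0
gcd(527, 365) = 1.
Track Bezout coefficients alongside the remainders: start with r₀ = 527 = a·1 + b·0 (s = 1, t = 0) and r₁ = 365 = a·0 + b·1 (s = 0, t = 1); each new remainder r_{k+1} = r_{k-1} − q_k·r_k inherits s_{k+1} = s_{k-1} − q_k·s_k, t_{k+1} = t_{k-1} − q_k·t_k, so r_k = a·s_k + b·t_k at every step:
  q = 1: r = 162, s = 1 − 1·0 = 1, t = 0 − 1·1 = -1  (check: 527·1 + 365·(-1) = 162)
  q = 2: r = 41, s = 0 − 2·1 = -2, t = 1 − 2·(-1) = 3  (check: 527·(-2) + 365·3 = 41)
  q = 3: r = 39, s = 1 − 3·(-2) = 7, t = -1 − 3·3 = -10  (check: 527·7 + 365·(-10) = 39)
  q = 1: r = 2, s = -2 − 1·7 = -9, t = 3 − 1·(-10) = 13  (check: 527·(-9) + 365·13 = 2)
  q = 19: r = 1, s = 7 − 19·(-9) = 178, t = -10 − 19·13 = -257  (check: 527·178 + 365·(-257) = 1)
The row with r = 1 (the gcd) gives the Bezout coefficients s = 178, t = -257.
Result: 527 · (178) + 365 · (-257) = 1.

gcd(527, 365) = 1; s = 178, t = -257 (check: 527·178 + 365·(-257) = 1).


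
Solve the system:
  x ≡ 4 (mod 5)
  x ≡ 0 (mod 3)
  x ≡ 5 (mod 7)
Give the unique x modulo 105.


Moduli 5, 3, 7 are pairwise coprime; by CRT there is a unique solution modulo M = 5 · 3 · 7 = 105.
Solve pairwise, accumulating the modulus:
  Start with x ≡ 4 (mod 5).
  Combine with x ≡ 0 (mod 3): since gcd(5, 3) = 1, we get a unique residue mod 15.
    Write x = 4 + 5·t and substitute into x ≡ 0 (mod 3): 5·t ≡ 0 − 4 = -4 (mod 3).
    Reduce coefficients mod 3: 2·t ≡ 2 (mod 3).
    The inverse of 2 mod 3 is 2 (since 2·2 = 4 = 1·3 + 1), so t ≡ 2·2 = 4 ≡ 1 (mod 3).
    Then x = 4 + 5·1 = 9, valid modulo lcm(5, 3) = 15: x ≡ 9 (mod 15).
  Combine with x ≡ 5 (mod 7): since gcd(15, 7) = 1, we get a unique residue mod 105.
    Write x = 9 + 15·t and substitute into x ≡ 5 (mod 7): 15·t ≡ 5 − 9 = -4 (mod 7).
    Reduce coefficients mod 7: 1·t ≡ 3 (mod 7).
    So t ≡ 3 (mod 7).
    Then x = 9 + 15·3 = 54, valid modulo lcm(15, 7) = 105: x ≡ 54 (mod 105).
Verify: 54 mod 5 = 4 ✓, 54 mod 3 = 0 ✓, 54 mod 7 = 5 ✓.

x ≡ 54 (mod 105).


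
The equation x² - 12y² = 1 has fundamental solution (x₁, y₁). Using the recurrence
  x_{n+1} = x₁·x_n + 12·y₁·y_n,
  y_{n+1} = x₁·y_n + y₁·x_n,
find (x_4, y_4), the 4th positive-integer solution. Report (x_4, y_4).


Step 1: Find the fundamental solution (x₁, y₁) of x² - 12y² = 1.
  Expand √12 as a continued fraction. a₀ = ⌊√12⌋ = 3; iterate m_{k+1} = d_k·a_k − m_k, d_{k+1} = (12 − m_{k+1}²)/d_k, a_{k+1} = ⌊(a₀ + m_{k+1})/d_{k+1}⌋ (starting m₀ = 0, d₀ = 1), with convergents p_k = a_k·p_{k-1} + p_{k-2}, q_k = a_k·q_{k-1} + q_{k-2} (p₋₁ = 1, q₋₁ = 0):
  k = 0: a₀ = 3; p₀/q₀ = 3/1; p₀² − 12·q₀² = 9 − 12 = -3.
  k = 1: m = 3, d = 3, a = ⌊(3 + 3)/3⌋ = 2; p/q = (2·3 + 1)/(2·1 + 0) = 7/2; p² − 12·q² = 49 − 48 = 1.
  The first convergent with p² − 12·q² = 1 gives the fundamental solution (x₁, y₁) = (7, 2).
Step 2: Apply the recurrence (x_{n+1}, y_{n+1}) = (x₁x_n + 12y₁y_n, x₁y_n + y₁x_n) repeatedly.
  From (x_1, y_1) = (7, 2): x_2 = 7·7 + 12·2·2 = 97; y_2 = 7·2 + 2·7 = 28.
  From (x_2, y_2) = (97, 28): x_3 = 7·97 + 12·2·28 = 1351; y_3 = 7·28 + 2·97 = 390.
  From (x_3, y_3) = (1351, 390): x_4 = 7·1351 + 12·2·390 = 18817; y_4 = 7·390 + 2·1351 = 5432.
Step 3: Verify x_4² - 12·y_4² = 354079489 - 354079488 = 1 (should be 1). ✓

(x_1, y_1) = (7, 2); (x_4, y_4) = (18817, 5432).


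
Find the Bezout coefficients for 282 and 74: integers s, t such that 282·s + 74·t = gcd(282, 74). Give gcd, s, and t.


Euclidean algorithm on (282, 74) — divide until remainder is 0:
  282 = 3 · 74 + 60
  74 = 1 · 60 + 14
  60 = 4 · 14 + 4
  14 = 3 · 4 + 2
  4 = 2 · 2 + 0
gcd(282, 74) = 2.
Track Bezout coefficients alongside the remainders: start with r₀ = 282 = a·1 + b·0 (s = 1, t = 0) and r₁ = 74 = a·0 + b·1 (s = 0, t = 1); each new remainder r_{k+1} = r_{k-1} − q_k·r_k inherits s_{k+1} = s_{k-1} − q_k·s_k, t_{k+1} = t_{k-1} − q_k·t_k, so r_k = a·s_k + b·t_k at every step:
  q = 3: r = 60, s = 1 − 3·0 = 1, t = 0 − 3·1 = -3  (check: 282·1 + 74·(-3) = 60)
  q = 1: r = 14, s = 0 − 1·1 = -1, t = 1 − 1·(-3) = 4  (check: 282·(-1) + 74·4 = 14)
  q = 4: r = 4, s = 1 − 4·(-1) = 5, t = -3 − 4·4 = -19  (check: 282·5 + 74·(-19) = 4)
  q = 3: r = 2, s = -1 − 3·5 = -16, t = 4 − 3·(-19) = 61  (check: 282·(-16) + 74·61 = 2)
The row with r = 2 (the gcd) gives the Bezout coefficients s = -16, t = 61.
Result: 282 · (-16) + 74 · (61) = 2.

gcd(282, 74) = 2; s = -16, t = 61 (check: 282·(-16) + 74·61 = 2).


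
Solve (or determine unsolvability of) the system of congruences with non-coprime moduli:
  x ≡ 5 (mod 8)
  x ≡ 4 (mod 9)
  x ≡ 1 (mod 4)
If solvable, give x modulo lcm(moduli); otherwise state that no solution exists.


Moduli 8, 9, 4 are not pairwise coprime, so CRT works modulo lcm(m_i) when all pairwise compatibility conditions hold.
Pairwise compatibility: gcd(m_i, m_j) must divide a_i - a_j for every pair.
Merge one congruence at a time:
  Start: x ≡ 5 (mod 8).
  Combine with x ≡ 4 (mod 9): gcd(8, 9) = 1; 4 - 5 = -1, which IS divisible by 1, so compatible.
    Write x = 5 + 8·t and substitute into x ≡ 4 (mod 9): 8·t ≡ 4 − 5 = -1 (mod 9).
    Reduce coefficients mod 9: 8·t ≡ 8 (mod 9).
    The inverse of 8 mod 9 is 8 (since 8·8 = 64 = 7·9 + 1), so t ≡ 8·8 = 64 ≡ 1 (mod 9).
    Then x = 5 + 8·1 = 13, valid modulo lcm(8, 9) = 72: x ≡ 13 (mod 72).
  Combine with x ≡ 1 (mod 4): gcd(72, 4) = 4; 1 - 13 = -12, which IS divisible by 4, so compatible.
    Write x = 13 + 72·t and substitute into x ≡ 1 (mod 4): 72·t ≡ 1 − 13 = -12 (mod 4).
    Divide the congruence (and modulus) by g = 4: 18·t ≡ -3 (mod 1).
    Modulo 1 every t works; take t = 0.
    Then x = 13 + 72·0 = 13, valid modulo lcm(72, 4) = 72: x ≡ 13 (mod 72).
Verify: 13 mod 8 = 5, 13 mod 9 = 4, 13 mod 4 = 1.

x ≡ 13 (mod 72).


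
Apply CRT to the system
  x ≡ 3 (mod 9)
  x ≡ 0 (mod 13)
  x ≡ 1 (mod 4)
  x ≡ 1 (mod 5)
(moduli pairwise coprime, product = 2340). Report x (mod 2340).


Product of moduli M = 9 · 13 · 4 · 5 = 2340.
Merge one congruence at a time:
  Start: x ≡ 3 (mod 9).
  Combine with x ≡ 0 (mod 13); new modulus lcm = 117.
    Write x = 3 + 9·t and substitute into x ≡ 0 (mod 13): 9·t ≡ 0 − 3 = -3 (mod 13).
    Reduce coefficients mod 13: 9·t ≡ 10 (mod 13).
    The inverse of 9 mod 13 is 3 (since 9·3 = 27 = 2·13 + 1), so t ≡ 3·10 = 30 ≡ 4 (mod 13).
    Then x = 3 + 9·4 = 39, valid modulo lcm(9, 13) = 117: x ≡ 39 (mod 117).
  Combine with x ≡ 1 (mod 4); new modulus lcm = 468.
    Write x = 39 + 117·t and substitute into x ≡ 1 (mod 4): 117·t ≡ 1 − 39 = -38 (mod 4).
    Reduce coefficients mod 4: 1·t ≡ 2 (mod 4).
    So t ≡ 2 (mod 4).
    Then x = 39 + 117·2 = 273, valid modulo lcm(117, 4) = 468: x ≡ 273 (mod 468).
  Combine with x ≡ 1 (mod 5); new modulus lcm = 2340.
    Write x = 273 + 468·t and substitute into x ≡ 1 (mod 5): 468·t ≡ 1 − 273 = -272 (mod 5).
    Reduce coefficients mod 5: 3·t ≡ 3 (mod 5).
    The inverse of 3 mod 5 is 2 (since 3·2 = 6 = 1·5 + 1), so t ≡ 2·3 = 6 ≡ 1 (mod 5).
    Then x = 273 + 468·1 = 741, valid modulo lcm(468, 5) = 2340: x ≡ 741 (mod 2340).
Verify against each original: 741 mod 9 = 3, 741 mod 13 = 0, 741 mod 4 = 1, 741 mod 5 = 1.

x ≡ 741 (mod 2340).


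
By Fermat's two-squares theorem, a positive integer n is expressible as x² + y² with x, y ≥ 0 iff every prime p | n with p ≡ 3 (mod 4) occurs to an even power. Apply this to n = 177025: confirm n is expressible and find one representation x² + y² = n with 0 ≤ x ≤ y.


Step 1: Factor n = 177025 = 5^2 · 73 · 97.
Step 2: Check the mod-4 condition on each prime factor: 5 ≡ 1 (mod 4), exponent 2; 73 ≡ 1 (mod 4), exponent 1; 97 ≡ 1 (mod 4), exponent 1.
All primes ≡ 3 (mod 4) appear to even exponent (or don't appear), so by the two-squares theorem n IS expressible as a sum of two squares.
Step 3: Build a representation. Group n = k² · m with k = 5 and m = 73 · 97 = 7081 (a product of primes ≡ 1 (mod 4)); a representation of m scales to one of n via (k·x)² + (k·y)² = k²(x² + y²). Each prime p ≡ 1 (mod 4) is itself a sum of two squares; find a² by testing p − a² for a perfect square:
  73: 73 − 1² = 72, 73 − 2² = 69, 73 − 3² = 64 = 8² ⇒ 73 = 3² + 8².
  97: 97 − 1² = 96, 97 − 2² = 93, 97 − 3² = 88, 97 − 4² = 81 = 9² ⇒ 97 = 4² + 9².
  Combine using the Brahmagupta–Fibonacci identity (a² + b²)(c² + d²) = (ac − bd)² + (ad + bc)² = (ac + bd)² + (ad − bc)²:
  73 · 97 = 7081: from (3² + 8²)(4² + 9²), take (3·4 − 8·9, 3·9 + 8·4) = (12 − 72, 27 + 32) = (-60, 59); dropping signs (only squares matter) gives (60, 59); check 60² + 59² = 3600 + 3481 = 7081 ✓.
  Scale by k = 5: (5·60, 5·59) = (300, 295).
Step 4: Order so x ≤ y and verify: 295² + 300² = 87025 + 90000 = 177025 = n. ✓

n = 177025 = 295² + 300² (one valid representation with x ≤ y).


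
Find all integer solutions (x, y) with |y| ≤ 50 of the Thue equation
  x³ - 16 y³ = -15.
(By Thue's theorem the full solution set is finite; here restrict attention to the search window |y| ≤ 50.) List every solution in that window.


The equation is x³ - 16y³ = -15. For fixed y, x³ = 16·y³ − 15, so a solution requires the RHS to be a perfect cube.
Strategy: iterate y from -50 to 50, compute RHS = 16·y³ − 15, and check whether it is a (positive or negative) perfect cube.
Check small values of y:
  y = 0: RHS = -15 is not a perfect cube.
  y = 1: RHS = 1 = (1)³ ⇒ x = 1 works.
  y = -1: RHS = -31 is not a perfect cube.
  y = 2: RHS = 113 is not a perfect cube.
  y = -2: RHS = -143 is not a perfect cube.
  y = 3: RHS = 417 is not a perfect cube.
  y = -3: RHS = -447 is not a perfect cube.
Continuing the search up to |y| = 50 finds no further solutions beyond those listed.
Collected solutions: (1, 1).

Solutions (with |y| ≤ 50): (1, 1).


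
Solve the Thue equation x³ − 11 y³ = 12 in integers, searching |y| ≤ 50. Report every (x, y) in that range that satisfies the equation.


The equation is x³ - 11y³ = 12. For fixed y, x³ = 11·y³ + 12, so a solution requires the RHS to be a perfect cube.
Strategy: iterate y from -50 to 50, compute RHS = 11·y³ + 12, and check whether it is a (positive or negative) perfect cube.
Check small values of y:
  y = 0: RHS = 12 is not a perfect cube.
  y = 1: RHS = 23 is not a perfect cube.
  y = -1: RHS = 1 = (1)³ ⇒ x = 1 works.
  y = 2: RHS = 100 is not a perfect cube.
  y = -2: RHS = -76 is not a perfect cube.
  y = 3: RHS = 309 is not a perfect cube.
  y = -3: RHS = -285 is not a perfect cube.
Continuing the search up to |y| = 50 finds no further solutions beyond those listed.
Collected solutions: (1, -1).

Solutions (with |y| ≤ 50): (1, -1).


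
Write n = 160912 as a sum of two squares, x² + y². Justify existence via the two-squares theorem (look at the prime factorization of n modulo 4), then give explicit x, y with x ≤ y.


Step 1: Factor n = 160912 = 2^4 · 89 · 113.
Step 2: Check the mod-4 condition on each prime factor: 2 = 2 (special); 89 ≡ 1 (mod 4), exponent 1; 113 ≡ 1 (mod 4), exponent 1.
All primes ≡ 3 (mod 4) appear to even exponent (or don't appear), so by the two-squares theorem n IS expressible as a sum of two squares.
Step 3: Build a representation. Group n = k² · m with k = 4 and m = 89 · 113 = 10057 (a product of primes ≡ 1 (mod 4)); a representation of m scales to one of n via (k·x)² + (k·y)² = k²(x² + y²). Each prime p ≡ 1 (mod 4) is itself a sum of two squares; find a² by testing p − a² for a perfect square:
  89: 89 − 1² = 88, 89 − 2² = 85, 89 − 3² = 80, 89 − 4² = 73, 89 − 5² = 64 = 8² ⇒ 89 = 5² + 8².
  113: 113 − 1² = 112, 113 − 2² = 109, 113 − 3² = 104, 113 − 4² = 97, 113 − 5² = 88, 113 − 6² = 77, 113 − 7² = 64 = 8² ⇒ 113 = 7² + 8².
  Combine using the Brahmagupta–Fibonacci identity (a² + b²)(c² + d²) = (ac − bd)² + (ad + bc)² = (ac + bd)² + (ad − bc)²:
  89 · 113 = 10057: from (5² + 8²)(7² + 8²), take (5·7 − 8·8, 5·8 + 8·7) = (35 − 64, 40 + 56) = (-29, 96); dropping signs (only squares matter) gives (29, 96); check 29² + 96² = 841 + 9216 = 10057 ✓.
  Scale by k = 4: (4·29, 4·96) = (116, 384).
Step 4: Order so x ≤ y and verify: 116² + 384² = 13456 + 147456 = 160912 = n. ✓

n = 160912 = 116² + 384² (one valid representation with x ≤ y).


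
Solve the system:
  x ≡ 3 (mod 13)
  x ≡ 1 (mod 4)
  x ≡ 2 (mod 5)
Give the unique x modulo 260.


Moduli 13, 4, 5 are pairwise coprime; by CRT there is a unique solution modulo M = 13 · 4 · 5 = 260.
Solve pairwise, accumulating the modulus:
  Start with x ≡ 3 (mod 13).
  Combine with x ≡ 1 (mod 4): since gcd(13, 4) = 1, we get a unique residue mod 52.
    Write x = 3 + 13·t and substitute into x ≡ 1 (mod 4): 13·t ≡ 1 − 3 = -2 (mod 4).
    Reduce coefficients mod 4: 1·t ≡ 2 (mod 4).
    So t ≡ 2 (mod 4).
    Then x = 3 + 13·2 = 29, valid modulo lcm(13, 4) = 52: x ≡ 29 (mod 52).
  Combine with x ≡ 2 (mod 5): since gcd(52, 5) = 1, we get a unique residue mod 260.
    Write x = 29 + 52·t and substitute into x ≡ 2 (mod 5): 52·t ≡ 2 − 29 = -27 (mod 5).
    Reduce coefficients mod 5: 2·t ≡ 3 (mod 5).
    The inverse of 2 mod 5 is 3 (since 2·3 = 6 = 1·5 + 1), so t ≡ 3·3 = 9 ≡ 4 (mod 5).
    Then x = 29 + 52·4 = 237, valid modulo lcm(52, 5) = 260: x ≡ 237 (mod 260).
Verify: 237 mod 13 = 3 ✓, 237 mod 4 = 1 ✓, 237 mod 5 = 2 ✓.

x ≡ 237 (mod 260).
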